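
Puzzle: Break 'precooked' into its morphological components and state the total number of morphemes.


Step 1: Identify prefix: 'pre' (meaning: before)
Step 2: Identify root: 'cook'
Step 3: Identify suffix(es): 'ed'
Decomposition: pre- (prefix: before) + cook (root) + -ed (suffix: past)
Total morphemes: 3

3 morphemes (pre- (prefix: before) + cook (root) + -ed (suffix: past))


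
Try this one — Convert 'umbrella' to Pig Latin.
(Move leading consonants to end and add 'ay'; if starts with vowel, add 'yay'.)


'umbrella' starts with a vowel, so add 'yay': 'umbrellayay'.

umbrellayay


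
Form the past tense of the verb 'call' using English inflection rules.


Apply rule: Add -ed. 'call' becomes 'called'.

called


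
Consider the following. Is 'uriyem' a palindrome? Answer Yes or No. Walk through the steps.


Forward: 'uriyem'
Reversed: 'meyiru'
They differ.

No


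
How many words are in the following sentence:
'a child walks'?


Split into words: a | child | walks = 3 words.

3


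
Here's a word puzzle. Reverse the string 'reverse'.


Reverse 'reverse' character by character: 'esrever'.

esrever


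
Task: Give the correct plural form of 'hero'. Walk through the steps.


Apply rule: Add -es (consonant + o). 'hero' becomes 'heroes'.

heroes


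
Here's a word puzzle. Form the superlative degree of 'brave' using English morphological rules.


Apply superlative formation (ends in e: add -st): 'brave' -> 'bravest'.

bravest


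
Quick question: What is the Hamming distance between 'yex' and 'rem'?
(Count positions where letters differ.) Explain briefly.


Alignment:
Position 1: 'y' vs 'r' = DIFFER
Position 2: 'e' vs 'e' = match
Position 3: 'x' vs 'm' = DIFFER
Total differences: 2

2


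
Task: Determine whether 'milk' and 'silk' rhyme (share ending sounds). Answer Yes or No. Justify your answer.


Rime (stressed vowel + following sounds) of 'milk': -ilk = /ɪlk/
Rime of 'silk': -ilk = /ɪlk/
/ɪlk/ and /ɪlk/ are the same ending sound, so the words rhyme.

Yes


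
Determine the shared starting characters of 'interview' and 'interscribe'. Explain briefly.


Compare from the start: 5 characters match: 'inter'. Mismatch at position 6: 'v' vs 's'.

inter


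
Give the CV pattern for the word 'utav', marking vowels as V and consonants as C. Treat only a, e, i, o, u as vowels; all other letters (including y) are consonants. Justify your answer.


Letter mapping: u = V, t = C, a = V, v = C.

VCVC


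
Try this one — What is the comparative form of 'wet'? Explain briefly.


Apply comparative formation (double final consonant, add -er): 'wet' -> 'wetter'.

wetter


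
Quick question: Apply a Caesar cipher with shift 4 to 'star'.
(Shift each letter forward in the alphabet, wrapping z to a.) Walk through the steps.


Shift each letter by 4: s -> w, t -> x, a -> e, r -> v. Result: 'wxev'.

wxev


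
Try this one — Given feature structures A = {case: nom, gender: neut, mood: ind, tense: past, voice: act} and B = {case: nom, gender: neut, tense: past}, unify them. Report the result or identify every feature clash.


Compare features:
case: A=nom vs B=nom -> unified: nom
gender: A=neut vs B=neut -> unified: neut
mood: A=ind vs B=_ -> unified: ind
tense: A=past vs B=past -> unified: past
voice: A=act vs B=_ -> unified: act
No clashes found.

Unified: {case: nom, gender: neut, mood: ind, tense: past, voice: act}


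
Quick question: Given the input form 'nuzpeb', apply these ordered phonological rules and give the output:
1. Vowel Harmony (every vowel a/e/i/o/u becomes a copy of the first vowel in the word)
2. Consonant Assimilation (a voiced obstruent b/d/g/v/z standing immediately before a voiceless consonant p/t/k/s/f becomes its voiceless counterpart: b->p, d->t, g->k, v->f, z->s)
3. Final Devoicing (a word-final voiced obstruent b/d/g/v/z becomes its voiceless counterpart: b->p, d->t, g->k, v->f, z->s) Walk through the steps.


Starting form: 'nuzpeb'
Rule 1: Vowel Harmony: all vowels become 'u' (matching first vowel). 'nuzpeb' -> 'nuzpub'
Rule 2: Consonant Assimilation: voiced obstruent before voiceless consonant becomes voiceless ('zp' -> 'sp'). 'nuzpub' -> 'nuspub'
Rule 3: Final Devoicing: word-final voiced obstruent 'b' becomes voiceless 'p'. 'nuspub' -> 'nuspup'
Final form: 'nuspup'

nuspup


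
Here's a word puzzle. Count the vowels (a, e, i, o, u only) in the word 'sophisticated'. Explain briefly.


Vowels in 'sophisticated': o, i, i, a, e = 5 vowels.

5


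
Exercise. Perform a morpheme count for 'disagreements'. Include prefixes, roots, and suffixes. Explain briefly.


Decomposition: dis- (prefix) + agree (root) + -ment (suffix) + -s (plural) = 4 morpheme(s)

4 morphemes


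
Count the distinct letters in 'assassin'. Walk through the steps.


Unique letters in 'assassin': {a, i, n, s} = 4 distinct letters.

4


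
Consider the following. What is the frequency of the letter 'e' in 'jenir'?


Letter 'e' in 'jenir': found at position(s) 2 = 1 occurrence(s).

1


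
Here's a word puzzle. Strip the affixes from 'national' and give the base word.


Remove suffix '-al' from 'national' to get root 'nation'.

nation


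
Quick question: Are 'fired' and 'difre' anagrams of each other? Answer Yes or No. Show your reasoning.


Sorted letters of 'fired': 'defir'
Sorted letters of 'difre': 'defir'
They match.

Yes


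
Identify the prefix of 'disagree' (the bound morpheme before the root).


The word 'disagree' = 'dis' (prefix) + 'agree' (root). The prefix is 'dis'.

dis


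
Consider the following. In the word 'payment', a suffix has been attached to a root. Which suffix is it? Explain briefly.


The word 'payment' = 'pay' (root) + '-ment' (suffix). The suffix is '-ment'.

ment


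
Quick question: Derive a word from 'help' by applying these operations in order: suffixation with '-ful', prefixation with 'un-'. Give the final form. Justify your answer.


Step 1: Add suffix '-ful' to 'help' = 'helpful'
Step 2: Add prefix 'un-' to 'helpful' = 'unhelpful'

unhelpful


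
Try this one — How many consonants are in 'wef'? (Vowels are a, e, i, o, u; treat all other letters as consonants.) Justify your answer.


Consonants in 'wef': w, f = 2 consonants.

2


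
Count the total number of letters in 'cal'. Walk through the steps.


Spell out 'cal' and number each letter: c(1), a(2), l(3). Total: 3 letters.

3


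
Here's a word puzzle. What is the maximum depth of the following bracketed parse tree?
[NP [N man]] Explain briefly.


Count bracket nesting levels:
'[' at pos 0: depth = 1
'[' at pos 4: depth = 2
Maximum depth reached: 2

2


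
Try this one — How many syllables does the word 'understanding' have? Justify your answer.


Break 'understanding' into syllables: un-der-stand-ing -> un | der | stand | ing = 4 syllables

4 syllables


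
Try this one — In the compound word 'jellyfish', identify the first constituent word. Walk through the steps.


Split 'jellyfish' into 'jelly' + 'fish'. The first part is 'jelly'.

jelly


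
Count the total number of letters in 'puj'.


Spell out 'puj' and number each letter: p(1), u(2), j(3). Total: 3 letters.

3


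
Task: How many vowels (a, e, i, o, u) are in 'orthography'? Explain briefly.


Vowels in 'orthography': o, o, a = 3 vowels.

3


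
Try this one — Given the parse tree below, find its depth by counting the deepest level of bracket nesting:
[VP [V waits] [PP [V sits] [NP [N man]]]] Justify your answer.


Count bracket nesting levels:
'[' at pos 0: depth = 1
'[' at pos 4: depth = 2
'[' at pos 14: depth = 2
'[' at pos 18: depth = 3
'[' at pos 27: depth = 3
'[' at pos 31: depth = 4
Maximum depth reached: 4

4


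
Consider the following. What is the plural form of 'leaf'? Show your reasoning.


Apply rule: Change -f to -ves. 'leaf' becomes 'leaves'.

leaves


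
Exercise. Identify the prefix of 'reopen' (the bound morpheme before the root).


The word 'reopen' = 're' (prefix) + 'open' (root). The prefix is 're'.

re


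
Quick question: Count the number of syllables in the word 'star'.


Break 'star' into syllables: star -> star = 1 syllable

1 syllable


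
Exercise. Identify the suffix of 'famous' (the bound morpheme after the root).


The word 'famous' = 'fame' (root) + '-ous' (suffix). The suffix is '-ous'.

ous


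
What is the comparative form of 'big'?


Apply comparative formation (double final consonant, add -er): 'big' -> 'bigger'.

bigger


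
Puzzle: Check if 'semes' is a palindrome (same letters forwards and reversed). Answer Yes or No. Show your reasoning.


Forward: 'semes'
Reversed: 'semes'
They are identical.

Yes


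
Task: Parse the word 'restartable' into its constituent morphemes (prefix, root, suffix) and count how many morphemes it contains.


Step 1: Identify prefix: 're' (meaning: again)
Step 2: Identify root: 'start'
Step 3: Identify suffix(es): 'able'
Decomposition: re- (prefix: again) + start (root) + -able (suffix: capable of)
Total morphemes: 3

3 morphemes (re- (prefix: again) + start (root) + -able (suffix: capable of))


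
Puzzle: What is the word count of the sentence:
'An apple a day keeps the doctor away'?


Split into words: An | apple | a | day | keeps | the | doctor | away = 8 words.

8


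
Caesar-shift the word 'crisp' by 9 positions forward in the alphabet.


Shift each letter by 9: c -> l, r -> a, i -> r, s -> b, p -> y. Result: 'larby'.

larby


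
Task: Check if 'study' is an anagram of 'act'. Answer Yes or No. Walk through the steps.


Sorted letters of 'study': 'dstuy'
Sorted letters of 'act': 'act'
They do not match.

No


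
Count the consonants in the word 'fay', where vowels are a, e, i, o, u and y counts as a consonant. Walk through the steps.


Consonants in 'fay': f, y = 2 consonants.

2


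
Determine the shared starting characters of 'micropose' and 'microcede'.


Compare from the start: 5 characters match: 'micro'. Mismatch at position 6: 'p' vs 'c'.

micro


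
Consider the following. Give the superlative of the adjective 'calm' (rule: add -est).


Apply superlative formation (add -est): 'calm' -> 'calmest'.

calmest


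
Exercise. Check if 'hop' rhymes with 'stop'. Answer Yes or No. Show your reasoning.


Rime (stressed vowel + following sounds) of 'hop': -op = /ɒp/
Rime of 'stop': -op = /ɒp/
/ɒp/ and /ɒp/ are the same ending sound, so the words rhyme.

Yes


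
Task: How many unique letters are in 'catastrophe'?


Unique letters in 'catastrophe': {a, c, e, h, o, p, r, s, t} = 9 distinct letters.

9


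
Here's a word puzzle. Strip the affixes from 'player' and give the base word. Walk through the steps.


Remove suffix '-er' from 'player' to get root 'play'.

play


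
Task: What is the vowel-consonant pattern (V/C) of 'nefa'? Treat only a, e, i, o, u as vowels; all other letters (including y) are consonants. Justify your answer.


Letter mapping: n = C, e = V, f = C, a = V.

CVCV


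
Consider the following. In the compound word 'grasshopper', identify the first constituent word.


Split 'grasshopper' into 'grass' + 'hopper'. The first part is 'grass'.

grass


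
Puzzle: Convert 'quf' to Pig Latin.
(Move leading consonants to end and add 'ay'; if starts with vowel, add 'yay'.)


'quf': move consonant cluster 'q' to end and add 'ay': 'ufqay'.

ufqay


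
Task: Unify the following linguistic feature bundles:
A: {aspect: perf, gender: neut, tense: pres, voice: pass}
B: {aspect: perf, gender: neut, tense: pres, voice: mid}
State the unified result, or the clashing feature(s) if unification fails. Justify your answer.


Compare features:
aspect: A=perf vs B=perf -> unified: perf
gender: A=neut vs B=neut -> unified: neut
tense: A=pres vs B=pres -> unified: pres
voice: A=pass vs B=mid -> CLASH
Clash detected on feature 'voice' (pass vs mid); unification fails.

CLASH on 'voice' (pass vs mid)


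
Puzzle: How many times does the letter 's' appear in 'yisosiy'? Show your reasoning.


Letter 's' in 'yisosiy': found at position(s) 3, 5 = 2 occurrence(s).

2


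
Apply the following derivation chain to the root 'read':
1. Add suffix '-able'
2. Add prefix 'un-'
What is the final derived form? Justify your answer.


Step 1: Add suffix '-able' to 'read' = 'readable'
Step 2: Add prefix 'un-' to 'readable' = 'unreadable'

unreadable


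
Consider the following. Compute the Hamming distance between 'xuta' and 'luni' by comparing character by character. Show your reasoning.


Alignment:
Position 1: 'x' vs 'l' = DIFFER
Position 2: 'u' vs 'u' = match
Position 3: 't' vs 'n' = DIFFER
Position 4: 'a' vs 'i' = DIFFER
Total differences: 3

3


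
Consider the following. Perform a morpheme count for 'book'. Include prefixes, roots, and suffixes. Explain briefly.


Decomposition: book (free morpheme) = 1 morpheme(s)

1 morphemes


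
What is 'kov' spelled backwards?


Reverse 'kov' character by character: 'vok'.

vok


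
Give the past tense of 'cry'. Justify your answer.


Apply rule: Change -y to -ied. 'cry' becomes 'cried'.

cried


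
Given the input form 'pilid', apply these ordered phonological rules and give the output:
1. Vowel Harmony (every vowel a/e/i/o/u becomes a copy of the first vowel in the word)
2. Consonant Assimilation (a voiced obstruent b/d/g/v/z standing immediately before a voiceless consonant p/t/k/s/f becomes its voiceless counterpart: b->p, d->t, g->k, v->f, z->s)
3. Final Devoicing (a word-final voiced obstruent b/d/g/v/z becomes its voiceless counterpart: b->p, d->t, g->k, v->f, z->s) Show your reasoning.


Starting form: 'pilid'
Rule 1: Vowel Harmony: all vowels already match. No change.
Rule 2: Consonant Assimilation: no voiced obstruent (b/d/g/v/z) stands immediately before a voiceless consonant (p/t/k/s/f). No change.
Rule 3: Final Devoicing: word-final voiced obstruent 'd' becomes voiceless 't'. 'pilid' -> 'pilit'
Final form: 'pilit'

pilit


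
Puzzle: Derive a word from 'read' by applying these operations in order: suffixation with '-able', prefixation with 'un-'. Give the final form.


Step 1: Add suffix '-able' to 'read' = 'readable'
Step 2: Add prefix 'un-' to 'readable' = 'unreadable'

unreadable


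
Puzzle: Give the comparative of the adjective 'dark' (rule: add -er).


Apply comparative formation (add -er): 'dark' -> 'darker'.

darker


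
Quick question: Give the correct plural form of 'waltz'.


Apply rule: Add -es (sibilant/fricative ending). 'waltz' becomes 'waltzes'.

waltzes


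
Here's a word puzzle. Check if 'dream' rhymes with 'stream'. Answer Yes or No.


Rime (stressed vowel + following sounds) of 'dream': -eam = /iːm/
Rime of 'stream': -eam = /iːm/
/iːm/ and /iːm/ are the same ending sound, so the words rhyme.

Yes


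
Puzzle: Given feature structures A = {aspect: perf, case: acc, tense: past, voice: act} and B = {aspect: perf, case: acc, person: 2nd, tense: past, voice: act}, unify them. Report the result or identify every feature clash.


Compare features:
aspect: A=perf vs B=perf -> unified: perf
case: A=acc vs B=acc -> unified: acc
person: A=_ vs B=2nd -> unified: 2nd
tense: A=past vs B=past -> unified: past
voice: A=act vs B=act -> unified: act
No clashes found.

Unified: {aspect: perf, case: acc, person: 2nd, tense: past, voice: act}


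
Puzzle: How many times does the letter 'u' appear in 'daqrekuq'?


Letter 'u' in 'daqrekuq': found at position(s) 7 = 1 occurrence(s).

1


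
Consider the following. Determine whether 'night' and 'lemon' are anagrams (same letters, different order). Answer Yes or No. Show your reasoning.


Sorted letters of 'night': 'ghint'
Sorted letters of 'lemon': 'elmno'
They do not match.

No


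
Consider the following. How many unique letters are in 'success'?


Unique letters in 'success': {c, e, s, u} = 4 distinct letters.

4


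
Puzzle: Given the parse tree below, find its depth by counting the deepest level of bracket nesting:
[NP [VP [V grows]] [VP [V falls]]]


Count bracket nesting levels:
'[' at pos 0: depth = 1
'[' at pos 4: depth = 2
'[' at pos 8: depth = 3
'[' at pos 19: depth = 2
'[' at pos 23: depth = 3
Maximum depth reached: 3

3


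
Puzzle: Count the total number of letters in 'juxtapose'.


Spell out 'juxtapose' and number each letter: j(1), u(2), x(3), t(4), a(5), p(6), o(7), s(8), e(9). Total: 9 letters.

9


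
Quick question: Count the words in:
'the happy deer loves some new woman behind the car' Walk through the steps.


Split into words: the | happy | deer | loves | some | new | woman | behind | the | car = 10 words.

10


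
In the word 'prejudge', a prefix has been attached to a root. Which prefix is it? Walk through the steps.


The word 'prejudge' = 'pre' (prefix) + 'judge' (root). The prefix is 'pre'.

pre


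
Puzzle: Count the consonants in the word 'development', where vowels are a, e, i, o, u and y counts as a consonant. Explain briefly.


Consonants in 'development': d, v, l, p, m, n, t = 7 consonants.

7


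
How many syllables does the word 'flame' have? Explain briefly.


Break 'flame' into syllables: flame -> flame = 1 syllable

1 syllable


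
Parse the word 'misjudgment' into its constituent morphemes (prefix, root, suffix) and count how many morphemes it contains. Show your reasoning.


Step 1: Identify prefix: 'mis' (meaning: wrongly)
Step 2: Identify root: 'judge'
Step 3: Identify suffix(es): 'ment'
Decomposition: mis- (prefix: wrongly) + judge (root) + -ment (suffix: action/result)
Total morphemes: 3

3 morphemes (mis- (prefix: wrongly) + judge (root) + -ment (suffix: action/result))


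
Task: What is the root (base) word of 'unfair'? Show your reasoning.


Remove prefix 'un' from 'unfair' to get root 'fair'.

fair


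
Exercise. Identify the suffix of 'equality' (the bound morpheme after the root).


The word 'equality' = 'equal' (root) + '-ity' (suffix). The suffix is '-ity'.

ity


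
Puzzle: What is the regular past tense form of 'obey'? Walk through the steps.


Apply rule: Add -ed. 'obey' becomes 'obeyed'.

obeyed


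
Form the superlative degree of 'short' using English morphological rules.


Apply superlative formation (add -est): 'short' -> 'shortest'.

shortest


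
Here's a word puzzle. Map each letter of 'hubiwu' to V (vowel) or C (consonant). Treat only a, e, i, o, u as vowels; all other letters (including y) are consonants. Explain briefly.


Letter mapping: h = C, u = V, b = C, i = V, w = C, u = V.

CVCVCV


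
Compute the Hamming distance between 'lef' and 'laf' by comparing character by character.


Alignment:
Position 1: 'l' vs 'l' = match
Position 2: 'e' vs 'a' = DIFFER
Position 3: 'f' vs 'f' = match
Total differences: 1

1


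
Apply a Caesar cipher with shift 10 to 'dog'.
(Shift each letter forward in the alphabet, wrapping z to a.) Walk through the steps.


Shift each letter by 10: d -> n, o -> y, g -> q. Result: 'nyq'.

nyq


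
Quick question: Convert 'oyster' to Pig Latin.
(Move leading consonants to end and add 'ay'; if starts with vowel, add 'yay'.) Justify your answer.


'oyster' starts with a vowel, so add 'yay': 'oysteryay'.

oysteryay


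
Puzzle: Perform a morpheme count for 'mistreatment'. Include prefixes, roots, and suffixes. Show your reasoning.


Decomposition: mis- (prefix) + treat (root) + -ment (suffix) = 3 morpheme(s)

3 morphemes


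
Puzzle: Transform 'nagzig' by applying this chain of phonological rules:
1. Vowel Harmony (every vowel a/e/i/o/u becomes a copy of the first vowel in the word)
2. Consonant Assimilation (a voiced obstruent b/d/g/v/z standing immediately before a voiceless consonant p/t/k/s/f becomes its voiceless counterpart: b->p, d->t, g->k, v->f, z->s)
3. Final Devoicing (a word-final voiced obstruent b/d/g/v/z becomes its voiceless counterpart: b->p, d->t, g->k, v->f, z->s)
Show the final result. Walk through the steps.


Starting form: 'nagzig'
Rule 1: Vowel Harmony: all vowels become 'a' (matching first vowel). 'nagzig' -> 'nagzag'
Rule 2: Consonant Assimilation: no voiced obstruent (b/d/g/v/z) stands immediately before a voiceless consonant (p/t/k/s/f). No change.
Rule 3: Final Devoicing: word-final voiced obstruent 'g' becomes voiceless 'k'. 'nagzag' -> 'nagzak'
Final form: 'nagzak'

nagzak


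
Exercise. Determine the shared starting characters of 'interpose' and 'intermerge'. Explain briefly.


Compare from the start: 5 characters match: 'inter'. Mismatch at position 6: 'p' vs 'm'.

inter


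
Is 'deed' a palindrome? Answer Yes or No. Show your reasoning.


Forward: 'deed'
Reversed: 'deed'
They are identical.

Yes


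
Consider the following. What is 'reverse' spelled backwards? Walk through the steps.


Reverse 'reverse' character by character: 'esrever'.

esrever


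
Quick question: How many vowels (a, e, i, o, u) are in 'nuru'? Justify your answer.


Vowels in 'nuru': u, u = 2 vowels.

2


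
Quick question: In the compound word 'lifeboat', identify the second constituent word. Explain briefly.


Split 'lifeboat' into 'life' + 'boat'. The second part is 'boat'.

boat


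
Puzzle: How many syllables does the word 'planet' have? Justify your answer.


Break 'planet' into syllables: plan-et -> plan | et = 2 syllables

2 syllables


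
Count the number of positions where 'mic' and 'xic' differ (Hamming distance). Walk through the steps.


Alignment:
Position 1: 'm' vs 'x' = DIFFER
Position 2: 'i' vs 'i' = match
Position 3: 'c' vs 'c' = match
Total differences: 1

1


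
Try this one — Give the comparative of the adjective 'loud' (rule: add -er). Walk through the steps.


Apply comparative formation (add -er): 'loud' -> 'louder'.

louder


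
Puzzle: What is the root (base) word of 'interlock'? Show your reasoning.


Remove prefix 'inter' from 'interlock' to get root 'lock'.

lock


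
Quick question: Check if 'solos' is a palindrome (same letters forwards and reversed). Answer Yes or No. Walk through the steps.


Forward: 'solos'
Reversed: 'solos'
They are identical.

Yes


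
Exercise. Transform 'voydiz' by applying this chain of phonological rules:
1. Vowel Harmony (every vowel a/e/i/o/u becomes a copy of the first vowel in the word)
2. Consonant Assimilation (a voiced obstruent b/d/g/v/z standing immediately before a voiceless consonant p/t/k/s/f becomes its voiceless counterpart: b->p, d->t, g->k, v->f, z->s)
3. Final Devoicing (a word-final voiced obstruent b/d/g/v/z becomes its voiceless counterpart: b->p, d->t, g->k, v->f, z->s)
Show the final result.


Starting form: 'voydiz'
Rule 1: Vowel Harmony: all vowels become 'o' (matching first vowel). 'voydiz' -> 'voydoz'
Rule 2: Consonant Assimilation: no voiced obstruent (b/d/g/v/z) stands immediately before a voiceless consonant (p/t/k/s/f). No change.
Rule 3: Final Devoicing: word-final voiced obstruent 'z' becomes voiceless 's'. 'voydoz' -> 'voydos'
Final form: 'voydos'

voydos


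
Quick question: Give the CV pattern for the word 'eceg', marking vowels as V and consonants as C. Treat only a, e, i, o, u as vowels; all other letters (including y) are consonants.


Letter mapping: e = V, c = C, e = V, g = C.

VCVC


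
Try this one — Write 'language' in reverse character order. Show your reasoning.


Reverse 'language' character by character: 'egaugnal'.

egaugnal


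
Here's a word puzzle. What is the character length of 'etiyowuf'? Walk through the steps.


Spell out 'etiyowuf' and number each letter: e(1), t(2), i(3), y(4), o(5), w(6), u(7), f(8). Total: 8 letters.

8


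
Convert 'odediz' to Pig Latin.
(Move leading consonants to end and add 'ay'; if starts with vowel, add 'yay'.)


'odediz' starts with a vowel, so add 'yay': 'odedizyay'.

odedizyay


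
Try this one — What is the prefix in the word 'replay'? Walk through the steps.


The word 'replay' = 're' (prefix) + 'play' (root). The prefix is 're'.

re


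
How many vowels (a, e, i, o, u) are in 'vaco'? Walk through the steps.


Vowels in 'vaco': a, o = 2 vowels.

2


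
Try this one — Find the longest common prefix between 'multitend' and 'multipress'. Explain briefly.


Compare from the start: 5 characters match: 'multi'. Mismatch at position 6: 't' vs 'p'.

multi


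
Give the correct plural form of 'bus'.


Apply rule: Add -es (sibilant/fricative ending). 'bus' becomes 'buses'.

buses


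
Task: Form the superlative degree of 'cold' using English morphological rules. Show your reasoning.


Apply superlative formation (add -est): 'cold' -> 'coldest'.

coldest


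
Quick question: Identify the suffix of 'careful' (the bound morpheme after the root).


The word 'careful' = 'care' (root) + '-ful' (suffix). The suffix is '-ful'.

ful


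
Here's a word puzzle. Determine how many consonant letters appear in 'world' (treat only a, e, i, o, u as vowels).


Consonants in 'world': w, r, l, d = 4 consonants.

4


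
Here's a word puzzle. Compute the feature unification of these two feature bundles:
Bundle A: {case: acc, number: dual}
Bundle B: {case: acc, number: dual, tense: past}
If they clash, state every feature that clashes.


Compare features:
case: A=acc vs B=acc -> unified: acc
number: A=dual vs B=dual -> unified: dual
tense: A=_ vs B=past -> unified: past
No clashes found.

Unified: {case: acc, number: dual, tense: past}


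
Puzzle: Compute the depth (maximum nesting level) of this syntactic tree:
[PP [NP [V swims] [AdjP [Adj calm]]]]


Count bracket nesting levels:
'[' at pos 0: depth = 1
'[' at pos 4: depth = 2
'[' at pos 8: depth = 3
'[' at pos 18: depth = 3
'[' at pos 24: depth = 4
Maximum depth reached: 4

4


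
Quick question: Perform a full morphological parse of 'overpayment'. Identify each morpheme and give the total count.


Step 1: Identify prefix: 'over' (meaning: excessively)
Step 2: Identify root: 'pay'
Step 3: Identify suffix(es): 'ment'
Decomposition: over- (prefix: excessively) + pay (root) + -ment (suffix: action/result)
Total morphemes: 3

3 morphemes (over- (prefix: excessively) + pay (root) + -ment (suffix: action/result))


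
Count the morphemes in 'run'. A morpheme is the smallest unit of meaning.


Decomposition: run (free morpheme) = 1 morpheme(s)

1 morphemes


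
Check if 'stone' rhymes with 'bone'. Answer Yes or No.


Rime (stressed vowel + following sounds) of 'stone': -one = /oʊn/
Rime of 'bone': -one = /oʊn/
/oʊn/ and /oʊn/ are the same ending sound, so the words rhyme.

Yes


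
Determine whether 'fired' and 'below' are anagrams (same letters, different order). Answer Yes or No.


Sorted letters of 'fired': 'defir'
Sorted letters of 'below': 'below'
They do not match.

No


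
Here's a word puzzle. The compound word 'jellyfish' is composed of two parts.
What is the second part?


Split 'jellyfish' into 'jelly' + 'fish'. The second part is 'fish'.

fish


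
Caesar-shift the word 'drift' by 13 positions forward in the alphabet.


Shift each letter by 13: d -> q, r -> e, i -> v, f -> s, t -> g. Result: 'qevsg'.

qevsg


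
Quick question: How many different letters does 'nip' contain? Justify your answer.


Unique letters in 'nip': {i, n, p} = 3 distinct letters.

3


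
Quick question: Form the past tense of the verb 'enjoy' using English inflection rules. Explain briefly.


Apply rule: Add -ed. 'enjoy' becomes 'enjoyed'.

enjoyed


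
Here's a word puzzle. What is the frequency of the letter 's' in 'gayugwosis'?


Letter 's' in 'gayugwosis': found at position(s) 8, 10 = 2 occurrence(s).

2


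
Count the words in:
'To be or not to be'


Split into words: To | be | or | not | to | be = 6 words.

6


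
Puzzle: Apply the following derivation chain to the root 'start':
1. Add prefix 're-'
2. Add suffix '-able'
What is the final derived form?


Step 1: Add prefix 're-' to 'start' = 'restart'
Step 2: Add suffix '-able' to 'restart' = 'restartable'

restartable


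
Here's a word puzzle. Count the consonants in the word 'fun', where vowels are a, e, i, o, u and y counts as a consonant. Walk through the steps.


Consonants in 'fun': f, n = 2 consonants.

2


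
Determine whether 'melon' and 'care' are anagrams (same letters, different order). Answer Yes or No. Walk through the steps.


Sorted letters of 'melon': 'elmno'
Sorted letters of 'care': 'acer'
They do not match.

No


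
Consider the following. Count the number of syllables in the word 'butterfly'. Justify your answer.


Break 'butterfly' into syllables: but-ter-fly -> but | ter | fly = 3 syllables

3 syllables


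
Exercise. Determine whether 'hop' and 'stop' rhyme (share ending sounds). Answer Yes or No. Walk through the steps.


Rime (stressed vowel + following sounds) of 'hop': -op = /ɒp/
Rime of 'stop': -op = /ɒp/
/ɒp/ and /ɒp/ are the same ending sound, so the words rhyme.

Yes


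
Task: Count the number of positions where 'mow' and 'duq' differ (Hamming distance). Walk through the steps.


Alignment:
Position 1: 'm' vs 'd' = DIFFER
Position 2: 'o' vs 'u' = DIFFER
Position 3: 'w' vs 'q' = DIFFER
Total differences: 3

3


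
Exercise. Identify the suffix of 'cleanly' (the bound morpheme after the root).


The word 'cleanly' = 'clean' (root) + '-ly' (suffix). The suffix is '-ly'.

ly


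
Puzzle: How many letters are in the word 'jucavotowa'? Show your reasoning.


Spell out 'jucavotowa' and number each letter: j(1), u(2), c(3), a(4), v(5), o(6), t(7), o(8), w(9), a(10). Total: 10 letters.

10


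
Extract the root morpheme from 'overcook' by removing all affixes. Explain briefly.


Remove prefix 'over' from 'overcook' to get root 'cook'.

cook


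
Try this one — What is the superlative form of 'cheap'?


Apply superlative formation (add -est): 'cheap' -> 'cheapest'.

cheapest


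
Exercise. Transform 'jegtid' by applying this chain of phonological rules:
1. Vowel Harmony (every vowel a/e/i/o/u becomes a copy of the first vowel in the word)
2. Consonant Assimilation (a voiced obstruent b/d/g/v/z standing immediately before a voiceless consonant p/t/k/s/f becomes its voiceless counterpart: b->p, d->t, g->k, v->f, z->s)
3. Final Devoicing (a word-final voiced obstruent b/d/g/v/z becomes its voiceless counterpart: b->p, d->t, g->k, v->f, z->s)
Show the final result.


Starting form: 'jegtid'
Rule 1: Vowel Harmony: all vowels become 'e' (matching first vowel). 'jegtid' -> 'jegted'
Rule 2: Consonant Assimilation: voiced obstruent before voiceless consonant becomes voiceless ('gt' -> 'kt'). 'jegted' -> 'jekted'
Rule 3: Final Devoicing: word-final voiced obstruent 'd' becomes voiceless 't'. 'jekted' -> 'jektet'
Final form: 'jektet'

jektet


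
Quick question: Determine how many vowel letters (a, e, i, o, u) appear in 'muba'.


Vowels in 'muba': u, a = 2 vowels.

2


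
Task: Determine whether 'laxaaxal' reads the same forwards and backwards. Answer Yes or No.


Forward: 'laxaaxal'
Reversed: 'laxaaxal'
They are identical.

Yes


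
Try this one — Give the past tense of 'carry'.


Apply rule: Change -y to -ied. 'carry' becomes 'carried'.

carried


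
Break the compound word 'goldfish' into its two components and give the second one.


Split 'goldfish' into 'gold' + 'fish'. The second part is 'fish'.

fish


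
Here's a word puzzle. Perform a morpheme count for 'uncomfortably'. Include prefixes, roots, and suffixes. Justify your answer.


Decomposition: un- (prefix) + comfort (root) + -able (suffix) + -ly (suffix) = 4 morpheme(s)

4 morphemes


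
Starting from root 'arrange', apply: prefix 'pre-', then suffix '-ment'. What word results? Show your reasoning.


Step 1: Add prefix 'pre-' to 'arrange' = 'prearrange'
Step 2: Add suffix '-ment' to 'prearrange' = 'prearrangement'

prearrangement


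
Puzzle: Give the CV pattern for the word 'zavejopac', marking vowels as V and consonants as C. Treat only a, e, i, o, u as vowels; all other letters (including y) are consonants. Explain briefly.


Letter mapping: z = C, a = V, v = C, e = V, j = C, o = V, p = C, a = V, c = C.

CVCVCVCVC


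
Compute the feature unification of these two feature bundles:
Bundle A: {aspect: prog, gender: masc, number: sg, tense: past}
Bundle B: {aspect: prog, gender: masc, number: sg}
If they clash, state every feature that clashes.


Compare features:
aspect: A=prog vs B=prog -> unified: prog
gender: A=masc vs B=masc -> unified: masc
number: A=sg vs B=sg -> unified: sg
tense: A=past vs B=_ -> unified: past
No clashes found.

Unified: {aspect: prog, gender: masc, number: sg, tense: past}


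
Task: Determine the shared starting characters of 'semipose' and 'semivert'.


Compare from the start: 4 characters match: 'semi'. Mismatch at position 5: 'p' vs 'v'.

semi


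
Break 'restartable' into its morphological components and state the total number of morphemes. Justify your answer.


Step 1: Identify prefix: 're' (meaning: again)
Step 2: Identify root: 'start'
Step 3: Identify suffix(es): 'able'
Decomposition: re- (prefix: again) + start (root) + -able (suffix: capable of)
Total morphemes: 3

3 morphemes (re- (prefix: again) + start (root) + -able (suffix: capable of))


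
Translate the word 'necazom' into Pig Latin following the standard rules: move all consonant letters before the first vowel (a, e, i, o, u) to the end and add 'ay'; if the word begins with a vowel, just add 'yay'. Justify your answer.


'necazom': move consonant cluster 'n' to end and add 'ay': 'ecazomnay'.

ecazomnay


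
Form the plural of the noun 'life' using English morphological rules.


Apply rule: Change -fe to -ves. 'life' becomes 'lives'.

lives


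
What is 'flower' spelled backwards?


Reverse 'flower' character by character: 'rewolf'.

rewolf


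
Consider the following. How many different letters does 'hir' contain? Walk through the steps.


Unique letters in 'hir': {h, i, r} = 3 distinct letters.

3


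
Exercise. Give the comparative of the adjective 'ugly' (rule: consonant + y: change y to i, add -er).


Apply comparative formation (consonant + y: change y to i, add -er): 'ugly' -> 'uglier'.

uglier


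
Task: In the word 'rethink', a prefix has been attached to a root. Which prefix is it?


The word 'rethink' = 're' (prefix) + 'think' (root). The prefix is 're'.

re


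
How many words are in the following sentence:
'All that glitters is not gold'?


Split into words: All | that | glitters | is | not | gold = 6 words.

6


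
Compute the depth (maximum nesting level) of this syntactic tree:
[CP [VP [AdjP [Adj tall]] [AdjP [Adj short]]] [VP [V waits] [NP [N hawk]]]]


Count bracket nesting levels:
'[' at pos 0: depth = 1
'[' at pos 4: depth = 2
'[' at pos 8: depth = 3
'[' at pos 14: depth = 4
'[' at pos 26: depth = 3
'[' at pos 32: depth = 4
'[' at pos 46: depth = 2
'[' at pos 50: depth = 3
'[' at pos 60: depth = 3
'[' at pos 64: depth = 4
Maximum depth reached: 4

4


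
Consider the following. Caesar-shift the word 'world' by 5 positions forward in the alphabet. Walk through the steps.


Shift each letter by 5: w -> b, o -> t, r -> w, l -> q, d -> i. Result: 'btwqi'.

btwqi


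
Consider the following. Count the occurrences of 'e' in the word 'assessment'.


Letter 'e' in 'assessment': found at position(s) 4, 8 = 2 occurrence(s).

2


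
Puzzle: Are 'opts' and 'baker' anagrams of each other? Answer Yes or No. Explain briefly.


Sorted letters of 'opts': 'opst'
Sorted letters of 'baker': 'abekr'
They do not match.

No


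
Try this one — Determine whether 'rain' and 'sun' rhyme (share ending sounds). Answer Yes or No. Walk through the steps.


Rime (stressed vowel + following sounds) of 'rain': -ain = /eɪn/
Rime of 'sun': -un = /ʌn/
/eɪn/ and /ʌn/ are different ending sounds, so the words do not rhyme.

No


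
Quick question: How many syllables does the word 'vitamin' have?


Break 'vitamin' into syllables: vi-ta-min -> vi | ta | min = 3 syllables

3 syllables


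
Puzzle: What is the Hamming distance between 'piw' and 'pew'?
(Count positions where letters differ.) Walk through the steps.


Alignment:
Position 1: 'p' vs 'p' = match
Position 2: 'i' vs 'e' = DIFFER
Position 3: 'w' vs 'w' = match
Total differences: 1

1


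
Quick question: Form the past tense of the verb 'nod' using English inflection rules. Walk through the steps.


Apply rule: Double final consonant and add -ed. 'nod' becomes 'nodded'.

nodded


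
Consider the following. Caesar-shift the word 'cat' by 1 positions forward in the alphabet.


Shift each letter by 1: c -> d, a -> b, t -> u. Result: 'dbu'.

dbu


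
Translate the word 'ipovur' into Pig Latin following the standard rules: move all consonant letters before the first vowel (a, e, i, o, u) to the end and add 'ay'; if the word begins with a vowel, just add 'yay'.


'ipovur' starts with a vowel, so add 'yay': 'ipovuryay'.

ipovuryay


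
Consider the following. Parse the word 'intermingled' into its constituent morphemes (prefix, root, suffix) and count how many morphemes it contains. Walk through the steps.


Step 1: Identify prefix: 'inter' (meaning: between)
Step 2: Identify root: 'mingle'
Step 3: Identify suffix(es): 'ed'
Decomposition: inter- (prefix: between) + mingle (root) + -ed (suffix: past)
Total morphemes: 3

3 morphemes (inter- (prefix: between) + mingle (root) + -ed (suffix: past))


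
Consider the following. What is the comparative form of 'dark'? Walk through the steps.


Apply comparative formation (add -er): 'dark' -> 'darker'.

darker


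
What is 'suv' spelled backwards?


Reverse 'suv' character by character: 'vus'.

vus


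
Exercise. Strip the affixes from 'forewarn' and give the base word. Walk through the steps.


Remove prefix 'fore' from 'forewarn' to get root 'warn'.

warn


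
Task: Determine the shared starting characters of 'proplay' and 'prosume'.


Compare from the start: 3 characters match: 'pro'. Mismatch at position 4: 'p' vs 's'.

pro


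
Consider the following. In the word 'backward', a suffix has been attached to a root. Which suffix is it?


The word 'backward' = 'back' (root) + '-ward' (suffix). The suffix is '-ward'.

ward


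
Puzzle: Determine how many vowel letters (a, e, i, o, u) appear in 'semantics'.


Vowels in 'semantics': e, a, i = 3 vowels.

3


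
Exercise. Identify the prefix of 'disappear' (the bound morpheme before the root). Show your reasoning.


The word 'disappear' = 'dis' (prefix) + 'appear' (root). The prefix is 'dis'.

dis


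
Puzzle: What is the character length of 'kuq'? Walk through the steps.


Spell out 'kuq' and number each letter: k(1), u(2), q(3). Total: 3 letters.

3


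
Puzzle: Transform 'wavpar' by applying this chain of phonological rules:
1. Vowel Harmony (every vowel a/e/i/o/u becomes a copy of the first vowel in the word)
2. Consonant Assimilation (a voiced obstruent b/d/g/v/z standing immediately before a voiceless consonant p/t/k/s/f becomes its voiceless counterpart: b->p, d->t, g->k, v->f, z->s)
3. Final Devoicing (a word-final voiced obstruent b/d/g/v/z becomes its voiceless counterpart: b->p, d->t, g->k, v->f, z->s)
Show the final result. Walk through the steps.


Starting form: 'wavpar'
Rule 1: Vowel Harmony: all vowels already match. No change.
Rule 2: Consonant Assimilation: voiced obstruent before voiceless consonant becomes voiceless ('vp' -> 'fp'). 'wavpar' -> 'wafpar'
Rule 3: Final Devoicing: final consonant 'r' is not one of the voiced obstruents b/d/g/v/z. No change.
Final form: 'wafpar'

wafpar
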